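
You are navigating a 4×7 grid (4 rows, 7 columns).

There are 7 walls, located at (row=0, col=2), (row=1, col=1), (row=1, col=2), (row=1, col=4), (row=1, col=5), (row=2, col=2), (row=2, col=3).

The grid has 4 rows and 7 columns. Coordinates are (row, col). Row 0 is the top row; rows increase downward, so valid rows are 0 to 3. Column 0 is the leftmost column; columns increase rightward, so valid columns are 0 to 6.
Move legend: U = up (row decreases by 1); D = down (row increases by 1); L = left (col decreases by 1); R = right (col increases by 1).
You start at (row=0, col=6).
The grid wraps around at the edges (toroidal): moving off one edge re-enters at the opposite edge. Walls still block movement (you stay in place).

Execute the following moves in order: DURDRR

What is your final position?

Start: (row=0, col=6)
  D (down): (row=0, col=6) -> (row=1, col=6)
  U (up): (row=1, col=6) -> (row=0, col=6)
  R (right): (row=0, col=6) -> (row=0, col=0)
  D (down): (row=0, col=0) -> (row=1, col=0)
  R (right): blocked, stay at (row=1, col=0)
  R (right): blocked, stay at (row=1, col=0)
Final: (row=1, col=0)

Answer: Final position: (row=1, col=0)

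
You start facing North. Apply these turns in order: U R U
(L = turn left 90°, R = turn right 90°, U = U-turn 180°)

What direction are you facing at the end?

Start: North
  U (U-turn (180°)) -> South
  R (right (90° clockwise)) -> West
  U (U-turn (180°)) -> East
Final: East

Answer: Final heading: East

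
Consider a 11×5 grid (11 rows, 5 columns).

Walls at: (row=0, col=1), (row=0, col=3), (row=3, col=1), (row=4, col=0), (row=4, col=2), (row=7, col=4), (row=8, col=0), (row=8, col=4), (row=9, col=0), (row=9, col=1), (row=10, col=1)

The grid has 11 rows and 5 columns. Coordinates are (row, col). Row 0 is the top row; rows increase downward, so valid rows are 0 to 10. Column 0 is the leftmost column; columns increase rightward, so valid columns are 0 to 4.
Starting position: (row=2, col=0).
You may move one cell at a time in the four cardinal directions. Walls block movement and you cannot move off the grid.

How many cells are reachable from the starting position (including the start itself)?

BFS flood-fill from (row=2, col=0):
  Distance 0: (row=2, col=0)
  Distance 1: (row=1, col=0), (row=2, col=1), (row=3, col=0)
  Distance 2: (row=0, col=0), (row=1, col=1), (row=2, col=2)
  Distance 3: (row=1, col=2), (row=2, col=3), (row=3, col=2)
  Distance 4: (row=0, col=2), (row=1, col=3), (row=2, col=4), (row=3, col=3)
  Distance 5: (row=1, col=4), (row=3, col=4), (row=4, col=3)
  Distance 6: (row=0, col=4), (row=4, col=4), (row=5, col=3)
  Distance 7: (row=5, col=2), (row=5, col=4), (row=6, col=3)
  Distance 8: (row=5, col=1), (row=6, col=2), (row=6, col=4), (row=7, col=3)
  Distance 9: (row=4, col=1), (row=5, col=0), (row=6, col=1), (row=7, col=2), (row=8, col=3)
  Distance 10: (row=6, col=0), (row=7, col=1), (row=8, col=2), (row=9, col=3)
  Distance 11: (row=7, col=0), (row=8, col=1), (row=9, col=2), (row=9, col=4), (row=10, col=3)
  Distance 12: (row=10, col=2), (row=10, col=4)
Total reachable: 43 (grid has 44 open cells total)

Answer: Reachable cells: 43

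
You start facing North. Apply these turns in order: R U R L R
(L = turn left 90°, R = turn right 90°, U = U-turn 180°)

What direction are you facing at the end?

Answer: Final heading: North

Derivation:
Start: North
  R (right (90° clockwise)) -> East
  U (U-turn (180°)) -> West
  R (right (90° clockwise)) -> North
  L (left (90° counter-clockwise)) -> West
  R (right (90° clockwise)) -> North
Final: North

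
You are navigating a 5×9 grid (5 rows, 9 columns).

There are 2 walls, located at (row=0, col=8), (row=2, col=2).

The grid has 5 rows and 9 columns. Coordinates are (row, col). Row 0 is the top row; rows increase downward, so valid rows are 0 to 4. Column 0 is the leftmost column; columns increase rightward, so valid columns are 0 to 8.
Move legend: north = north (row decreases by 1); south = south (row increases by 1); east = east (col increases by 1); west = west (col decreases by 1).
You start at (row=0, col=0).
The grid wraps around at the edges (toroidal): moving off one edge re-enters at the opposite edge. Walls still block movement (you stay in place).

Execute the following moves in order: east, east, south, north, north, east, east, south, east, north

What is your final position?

Answer: Final position: (row=4, col=5)

Derivation:
Start: (row=0, col=0)
  east (east): (row=0, col=0) -> (row=0, col=1)
  east (east): (row=0, col=1) -> (row=0, col=2)
  south (south): (row=0, col=2) -> (row=1, col=2)
  north (north): (row=1, col=2) -> (row=0, col=2)
  north (north): (row=0, col=2) -> (row=4, col=2)
  east (east): (row=4, col=2) -> (row=4, col=3)
  east (east): (row=4, col=3) -> (row=4, col=4)
  south (south): (row=4, col=4) -> (row=0, col=4)
  east (east): (row=0, col=4) -> (row=0, col=5)
  north (north): (row=0, col=5) -> (row=4, col=5)
Final: (row=4, col=5)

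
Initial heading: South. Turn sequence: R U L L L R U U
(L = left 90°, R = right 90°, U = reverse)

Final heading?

Answer: Final heading: West

Derivation:
Start: South
  R (right (90° clockwise)) -> West
  U (U-turn (180°)) -> East
  L (left (90° counter-clockwise)) -> North
  L (left (90° counter-clockwise)) -> West
  L (left (90° counter-clockwise)) -> South
  R (right (90° clockwise)) -> West
  U (U-turn (180°)) -> East
  U (U-turn (180°)) -> West
Final: West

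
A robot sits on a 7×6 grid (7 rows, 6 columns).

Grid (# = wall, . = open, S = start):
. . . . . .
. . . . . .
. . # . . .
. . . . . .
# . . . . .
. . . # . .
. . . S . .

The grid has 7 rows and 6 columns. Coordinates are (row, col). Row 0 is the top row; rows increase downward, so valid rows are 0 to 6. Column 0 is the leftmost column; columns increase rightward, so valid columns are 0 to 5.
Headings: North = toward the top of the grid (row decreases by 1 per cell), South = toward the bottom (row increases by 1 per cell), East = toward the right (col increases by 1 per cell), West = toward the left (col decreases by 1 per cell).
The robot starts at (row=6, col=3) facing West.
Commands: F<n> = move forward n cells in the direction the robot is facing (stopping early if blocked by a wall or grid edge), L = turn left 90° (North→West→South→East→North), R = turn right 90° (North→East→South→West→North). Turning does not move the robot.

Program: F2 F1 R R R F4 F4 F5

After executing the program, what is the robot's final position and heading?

Start: (row=6, col=3), facing West
  F2: move forward 2, now at (row=6, col=1)
  F1: move forward 1, now at (row=6, col=0)
  R: turn right, now facing North
  R: turn right, now facing East
  R: turn right, now facing South
  F4: move forward 0/4 (blocked), now at (row=6, col=0)
  F4: move forward 0/4 (blocked), now at (row=6, col=0)
  F5: move forward 0/5 (blocked), now at (row=6, col=0)
Final: (row=6, col=0), facing South

Answer: Final position: (row=6, col=0), facing South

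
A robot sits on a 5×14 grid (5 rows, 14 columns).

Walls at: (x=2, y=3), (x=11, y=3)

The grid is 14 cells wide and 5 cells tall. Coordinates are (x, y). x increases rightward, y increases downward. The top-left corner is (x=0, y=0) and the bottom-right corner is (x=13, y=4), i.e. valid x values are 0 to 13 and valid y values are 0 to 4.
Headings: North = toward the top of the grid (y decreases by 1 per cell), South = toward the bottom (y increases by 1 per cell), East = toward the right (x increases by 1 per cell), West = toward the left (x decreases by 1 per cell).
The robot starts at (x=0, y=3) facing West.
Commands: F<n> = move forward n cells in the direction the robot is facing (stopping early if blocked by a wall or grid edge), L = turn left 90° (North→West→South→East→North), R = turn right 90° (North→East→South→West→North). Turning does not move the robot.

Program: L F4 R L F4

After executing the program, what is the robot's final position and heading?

Start: (x=0, y=3), facing West
  L: turn left, now facing South
  F4: move forward 1/4 (blocked), now at (x=0, y=4)
  R: turn right, now facing West
  L: turn left, now facing South
  F4: move forward 0/4 (blocked), now at (x=0, y=4)
Final: (x=0, y=4), facing South

Answer: Final position: (x=0, y=4), facing South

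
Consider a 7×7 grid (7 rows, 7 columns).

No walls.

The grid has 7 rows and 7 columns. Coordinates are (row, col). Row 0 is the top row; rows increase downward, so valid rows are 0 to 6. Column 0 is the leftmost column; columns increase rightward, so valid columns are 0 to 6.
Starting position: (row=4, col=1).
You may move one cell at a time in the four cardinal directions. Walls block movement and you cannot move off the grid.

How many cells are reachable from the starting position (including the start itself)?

BFS flood-fill from (row=4, col=1):
  Distance 0: (row=4, col=1)
  Distance 1: (row=3, col=1), (row=4, col=0), (row=4, col=2), (row=5, col=1)
  Distance 2: (row=2, col=1), (row=3, col=0), (row=3, col=2), (row=4, col=3), (row=5, col=0), (row=5, col=2), (row=6, col=1)
  Distance 3: (row=1, col=1), (row=2, col=0), (row=2, col=2), (row=3, col=3), (row=4, col=4), (row=5, col=3), (row=6, col=0), (row=6, col=2)
  Distance 4: (row=0, col=1), (row=1, col=0), (row=1, col=2), (row=2, col=3), (row=3, col=4), (row=4, col=5), (row=5, col=4), (row=6, col=3)
  Distance 5: (row=0, col=0), (row=0, col=2), (row=1, col=3), (row=2, col=4), (row=3, col=5), (row=4, col=6), (row=5, col=5), (row=6, col=4)
  Distance 6: (row=0, col=3), (row=1, col=4), (row=2, col=5), (row=3, col=6), (row=5, col=6), (row=6, col=5)
  Distance 7: (row=0, col=4), (row=1, col=5), (row=2, col=6), (row=6, col=6)
  Distance 8: (row=0, col=5), (row=1, col=6)
  Distance 9: (row=0, col=6)
Total reachable: 49 (grid has 49 open cells total)

Answer: Reachable cells: 49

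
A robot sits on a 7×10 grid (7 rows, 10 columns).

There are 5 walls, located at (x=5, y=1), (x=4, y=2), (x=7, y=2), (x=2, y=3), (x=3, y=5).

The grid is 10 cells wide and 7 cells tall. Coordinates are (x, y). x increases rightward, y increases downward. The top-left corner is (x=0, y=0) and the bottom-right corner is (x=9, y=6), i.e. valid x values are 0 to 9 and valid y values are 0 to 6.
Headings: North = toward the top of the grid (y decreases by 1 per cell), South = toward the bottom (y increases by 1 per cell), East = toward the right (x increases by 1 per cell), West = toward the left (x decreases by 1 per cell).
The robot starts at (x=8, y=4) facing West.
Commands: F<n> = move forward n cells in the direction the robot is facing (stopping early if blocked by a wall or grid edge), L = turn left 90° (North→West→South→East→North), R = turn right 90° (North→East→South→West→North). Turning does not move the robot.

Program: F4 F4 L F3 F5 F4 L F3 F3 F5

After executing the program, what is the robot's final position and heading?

Answer: Final position: (x=9, y=6), facing East

Derivation:
Start: (x=8, y=4), facing West
  F4: move forward 4, now at (x=4, y=4)
  F4: move forward 4, now at (x=0, y=4)
  L: turn left, now facing South
  F3: move forward 2/3 (blocked), now at (x=0, y=6)
  F5: move forward 0/5 (blocked), now at (x=0, y=6)
  F4: move forward 0/4 (blocked), now at (x=0, y=6)
  L: turn left, now facing East
  F3: move forward 3, now at (x=3, y=6)
  F3: move forward 3, now at (x=6, y=6)
  F5: move forward 3/5 (blocked), now at (x=9, y=6)
Final: (x=9, y=6), facing East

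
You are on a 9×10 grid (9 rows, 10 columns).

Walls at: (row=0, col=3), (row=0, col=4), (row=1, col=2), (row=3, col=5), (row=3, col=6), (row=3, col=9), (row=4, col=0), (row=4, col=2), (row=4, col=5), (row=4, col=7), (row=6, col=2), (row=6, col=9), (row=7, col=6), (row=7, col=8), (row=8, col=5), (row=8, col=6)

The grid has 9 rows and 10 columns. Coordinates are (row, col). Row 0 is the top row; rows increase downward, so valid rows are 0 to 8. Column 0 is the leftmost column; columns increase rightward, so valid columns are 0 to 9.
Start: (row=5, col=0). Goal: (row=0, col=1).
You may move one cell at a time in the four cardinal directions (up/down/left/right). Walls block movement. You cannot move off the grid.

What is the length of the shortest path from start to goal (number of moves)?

BFS from (row=5, col=0) until reaching (row=0, col=1):
  Distance 0: (row=5, col=0)
  Distance 1: (row=5, col=1), (row=6, col=0)
  Distance 2: (row=4, col=1), (row=5, col=2), (row=6, col=1), (row=7, col=0)
  Distance 3: (row=3, col=1), (row=5, col=3), (row=7, col=1), (row=8, col=0)
  Distance 4: (row=2, col=1), (row=3, col=0), (row=3, col=2), (row=4, col=3), (row=5, col=4), (row=6, col=3), (row=7, col=2), (row=8, col=1)
  Distance 5: (row=1, col=1), (row=2, col=0), (row=2, col=2), (row=3, col=3), (row=4, col=4), (row=5, col=5), (row=6, col=4), (row=7, col=3), (row=8, col=2)
  Distance 6: (row=0, col=1), (row=1, col=0), (row=2, col=3), (row=3, col=4), (row=5, col=6), (row=6, col=5), (row=7, col=4), (row=8, col=3)  <- goal reached here
One shortest path (6 moves): (row=5, col=0) -> (row=5, col=1) -> (row=4, col=1) -> (row=3, col=1) -> (row=2, col=1) -> (row=1, col=1) -> (row=0, col=1)

Answer: Shortest path length: 6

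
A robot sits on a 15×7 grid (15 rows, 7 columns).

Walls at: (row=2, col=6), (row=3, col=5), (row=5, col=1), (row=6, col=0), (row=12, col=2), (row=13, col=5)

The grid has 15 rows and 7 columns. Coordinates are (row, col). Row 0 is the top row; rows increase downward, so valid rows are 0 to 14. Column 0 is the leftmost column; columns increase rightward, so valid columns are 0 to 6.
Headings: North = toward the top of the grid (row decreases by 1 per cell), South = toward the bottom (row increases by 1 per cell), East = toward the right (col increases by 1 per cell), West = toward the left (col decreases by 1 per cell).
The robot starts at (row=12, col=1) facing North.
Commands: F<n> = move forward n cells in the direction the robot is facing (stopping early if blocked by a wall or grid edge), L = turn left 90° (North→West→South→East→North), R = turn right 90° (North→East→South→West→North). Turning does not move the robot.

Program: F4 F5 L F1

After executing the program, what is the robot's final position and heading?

Answer: Final position: (row=6, col=1), facing West

Derivation:
Start: (row=12, col=1), facing North
  F4: move forward 4, now at (row=8, col=1)
  F5: move forward 2/5 (blocked), now at (row=6, col=1)
  L: turn left, now facing West
  F1: move forward 0/1 (blocked), now at (row=6, col=1)
Final: (row=6, col=1), facing West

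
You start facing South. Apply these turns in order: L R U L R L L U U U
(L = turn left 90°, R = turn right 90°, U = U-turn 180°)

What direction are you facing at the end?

Start: South
  L (left (90° counter-clockwise)) -> East
  R (right (90° clockwise)) -> South
  U (U-turn (180°)) -> North
  L (left (90° counter-clockwise)) -> West
  R (right (90° clockwise)) -> North
  L (left (90° counter-clockwise)) -> West
  L (left (90° counter-clockwise)) -> South
  U (U-turn (180°)) -> North
  U (U-turn (180°)) -> South
  U (U-turn (180°)) -> North
Final: North

Answer: Final heading: North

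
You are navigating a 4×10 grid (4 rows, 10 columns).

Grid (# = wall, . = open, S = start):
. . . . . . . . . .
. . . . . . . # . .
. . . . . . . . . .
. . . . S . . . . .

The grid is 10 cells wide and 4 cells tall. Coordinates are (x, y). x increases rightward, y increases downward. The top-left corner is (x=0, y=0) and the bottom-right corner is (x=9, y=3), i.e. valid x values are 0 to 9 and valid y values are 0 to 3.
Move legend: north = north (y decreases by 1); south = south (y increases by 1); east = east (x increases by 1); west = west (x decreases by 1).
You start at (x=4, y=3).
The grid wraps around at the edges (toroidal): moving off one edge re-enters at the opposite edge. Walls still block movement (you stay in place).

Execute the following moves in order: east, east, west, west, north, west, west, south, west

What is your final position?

Start: (x=4, y=3)
  east (east): (x=4, y=3) -> (x=5, y=3)
  east (east): (x=5, y=3) -> (x=6, y=3)
  west (west): (x=6, y=3) -> (x=5, y=3)
  west (west): (x=5, y=3) -> (x=4, y=3)
  north (north): (x=4, y=3) -> (x=4, y=2)
  west (west): (x=4, y=2) -> (x=3, y=2)
  west (west): (x=3, y=2) -> (x=2, y=2)
  south (south): (x=2, y=2) -> (x=2, y=3)
  west (west): (x=2, y=3) -> (x=1, y=3)
Final: (x=1, y=3)

Answer: Final position: (x=1, y=3)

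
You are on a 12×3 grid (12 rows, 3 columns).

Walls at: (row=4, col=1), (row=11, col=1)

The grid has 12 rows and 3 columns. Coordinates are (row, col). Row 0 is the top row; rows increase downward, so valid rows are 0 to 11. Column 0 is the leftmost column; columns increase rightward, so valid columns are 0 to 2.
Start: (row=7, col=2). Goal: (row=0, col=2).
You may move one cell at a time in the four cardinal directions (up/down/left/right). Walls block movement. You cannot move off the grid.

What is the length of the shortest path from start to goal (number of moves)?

Answer: Shortest path length: 7

Derivation:
BFS from (row=7, col=2) until reaching (row=0, col=2):
  Distance 0: (row=7, col=2)
  Distance 1: (row=6, col=2), (row=7, col=1), (row=8, col=2)
  Distance 2: (row=5, col=2), (row=6, col=1), (row=7, col=0), (row=8, col=1), (row=9, col=2)
  Distance 3: (row=4, col=2), (row=5, col=1), (row=6, col=0), (row=8, col=0), (row=9, col=1), (row=10, col=2)
  Distance 4: (row=3, col=2), (row=5, col=0), (row=9, col=0), (row=10, col=1), (row=11, col=2)
  Distance 5: (row=2, col=2), (row=3, col=1), (row=4, col=0), (row=10, col=0)
  Distance 6: (row=1, col=2), (row=2, col=1), (row=3, col=0), (row=11, col=0)
  Distance 7: (row=0, col=2), (row=1, col=1), (row=2, col=0)  <- goal reached here
One shortest path (7 moves): (row=7, col=2) -> (row=6, col=2) -> (row=5, col=2) -> (row=4, col=2) -> (row=3, col=2) -> (row=2, col=2) -> (row=1, col=2) -> (row=0, col=2)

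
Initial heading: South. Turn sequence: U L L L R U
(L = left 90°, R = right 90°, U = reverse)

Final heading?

Answer: Final heading: North

Derivation:
Start: South
  U (U-turn (180°)) -> North
  L (left (90° counter-clockwise)) -> West
  L (left (90° counter-clockwise)) -> South
  L (left (90° counter-clockwise)) -> East
  R (right (90° clockwise)) -> South
  U (U-turn (180°)) -> North
Final: North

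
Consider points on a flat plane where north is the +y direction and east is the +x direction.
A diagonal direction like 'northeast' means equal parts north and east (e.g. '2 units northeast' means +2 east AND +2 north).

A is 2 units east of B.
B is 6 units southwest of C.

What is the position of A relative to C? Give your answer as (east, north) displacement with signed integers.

Answer: A is at (east=-4, north=-6) relative to C.

Derivation:
Place C at the origin (east=0, north=0).
  B is 6 units southwest of C: delta (east=-6, north=-6); B at (east=-6, north=-6).
  A is 2 units east of B: delta (east=+2, north=+0); A at (east=-4, north=-6).
Therefore A relative to C: (east=-4, north=-6).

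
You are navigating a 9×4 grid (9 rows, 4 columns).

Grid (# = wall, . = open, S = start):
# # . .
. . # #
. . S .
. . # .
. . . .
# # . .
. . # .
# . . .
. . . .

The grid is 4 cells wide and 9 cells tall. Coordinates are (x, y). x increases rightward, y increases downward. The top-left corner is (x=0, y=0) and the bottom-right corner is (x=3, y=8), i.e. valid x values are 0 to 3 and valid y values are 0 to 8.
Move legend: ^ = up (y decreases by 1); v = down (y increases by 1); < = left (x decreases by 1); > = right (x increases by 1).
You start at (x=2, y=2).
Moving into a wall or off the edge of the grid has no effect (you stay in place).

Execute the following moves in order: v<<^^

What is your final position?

Start: (x=2, y=2)
  v (down): blocked, stay at (x=2, y=2)
  < (left): (x=2, y=2) -> (x=1, y=2)
  < (left): (x=1, y=2) -> (x=0, y=2)
  ^ (up): (x=0, y=2) -> (x=0, y=1)
  ^ (up): blocked, stay at (x=0, y=1)
Final: (x=0, y=1)

Answer: Final position: (x=0, y=1)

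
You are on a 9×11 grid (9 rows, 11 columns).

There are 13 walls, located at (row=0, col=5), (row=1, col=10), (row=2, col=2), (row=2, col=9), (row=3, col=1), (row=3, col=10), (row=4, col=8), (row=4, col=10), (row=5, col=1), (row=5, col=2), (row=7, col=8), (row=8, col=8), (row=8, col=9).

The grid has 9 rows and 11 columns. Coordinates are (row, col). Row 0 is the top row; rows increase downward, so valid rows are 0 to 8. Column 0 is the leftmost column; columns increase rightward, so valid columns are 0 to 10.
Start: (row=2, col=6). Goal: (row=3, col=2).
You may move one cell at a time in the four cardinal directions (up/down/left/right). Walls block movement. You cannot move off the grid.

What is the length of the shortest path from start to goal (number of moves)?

BFS from (row=2, col=6) until reaching (row=3, col=2):
  Distance 0: (row=2, col=6)
  Distance 1: (row=1, col=6), (row=2, col=5), (row=2, col=7), (row=3, col=6)
  Distance 2: (row=0, col=6), (row=1, col=5), (row=1, col=7), (row=2, col=4), (row=2, col=8), (row=3, col=5), (row=3, col=7), (row=4, col=6)
  Distance 3: (row=0, col=7), (row=1, col=4), (row=1, col=8), (row=2, col=3), (row=3, col=4), (row=3, col=8), (row=4, col=5), (row=4, col=7), (row=5, col=6)
  Distance 4: (row=0, col=4), (row=0, col=8), (row=1, col=3), (row=1, col=9), (row=3, col=3), (row=3, col=9), (row=4, col=4), (row=5, col=5), (row=5, col=7), (row=6, col=6)
  Distance 5: (row=0, col=3), (row=0, col=9), (row=1, col=2), (row=3, col=2), (row=4, col=3), (row=4, col=9), (row=5, col=4), (row=5, col=8), (row=6, col=5), (row=6, col=7), (row=7, col=6)  <- goal reached here
One shortest path (5 moves): (row=2, col=6) -> (row=2, col=5) -> (row=2, col=4) -> (row=2, col=3) -> (row=3, col=3) -> (row=3, col=2)

Answer: Shortest path length: 5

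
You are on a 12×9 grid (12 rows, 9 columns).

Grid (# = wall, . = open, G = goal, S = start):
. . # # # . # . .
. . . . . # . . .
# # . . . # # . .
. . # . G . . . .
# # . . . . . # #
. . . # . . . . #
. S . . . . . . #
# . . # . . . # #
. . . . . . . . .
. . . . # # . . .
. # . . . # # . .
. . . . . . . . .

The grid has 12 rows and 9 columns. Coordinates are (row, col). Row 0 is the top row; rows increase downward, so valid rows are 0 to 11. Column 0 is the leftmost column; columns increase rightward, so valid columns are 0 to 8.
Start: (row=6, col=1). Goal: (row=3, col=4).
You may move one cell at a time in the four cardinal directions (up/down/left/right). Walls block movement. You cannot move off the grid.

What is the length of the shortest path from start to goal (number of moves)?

Answer: Shortest path length: 6

Derivation:
BFS from (row=6, col=1) until reaching (row=3, col=4):
  Distance 0: (row=6, col=1)
  Distance 1: (row=5, col=1), (row=6, col=0), (row=6, col=2), (row=7, col=1)
  Distance 2: (row=5, col=0), (row=5, col=2), (row=6, col=3), (row=7, col=2), (row=8, col=1)
  Distance 3: (row=4, col=2), (row=6, col=4), (row=8, col=0), (row=8, col=2), (row=9, col=1)
  Distance 4: (row=4, col=3), (row=5, col=4), (row=6, col=5), (row=7, col=4), (row=8, col=3), (row=9, col=0), (row=9, col=2)
  Distance 5: (row=3, col=3), (row=4, col=4), (row=5, col=5), (row=6, col=6), (row=7, col=5), (row=8, col=4), (row=9, col=3), (row=10, col=0), (row=10, col=2)
  Distance 6: (row=2, col=3), (row=3, col=4), (row=4, col=5), (row=5, col=6), (row=6, col=7), (row=7, col=6), (row=8, col=5), (row=10, col=3), (row=11, col=0), (row=11, col=2)  <- goal reached here
One shortest path (6 moves): (row=6, col=1) -> (row=6, col=2) -> (row=6, col=3) -> (row=6, col=4) -> (row=5, col=4) -> (row=4, col=4) -> (row=3, col=4)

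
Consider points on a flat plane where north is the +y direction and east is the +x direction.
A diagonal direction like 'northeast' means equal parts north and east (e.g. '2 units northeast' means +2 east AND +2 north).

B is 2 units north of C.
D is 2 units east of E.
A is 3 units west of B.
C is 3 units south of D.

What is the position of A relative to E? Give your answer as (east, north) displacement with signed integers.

Place E at the origin (east=0, north=0).
  D is 2 units east of E: delta (east=+2, north=+0); D at (east=2, north=0).
  C is 3 units south of D: delta (east=+0, north=-3); C at (east=2, north=-3).
  B is 2 units north of C: delta (east=+0, north=+2); B at (east=2, north=-1).
  A is 3 units west of B: delta (east=-3, north=+0); A at (east=-1, north=-1).
Therefore A relative to E: (east=-1, north=-1).

Answer: A is at (east=-1, north=-1) relative to E.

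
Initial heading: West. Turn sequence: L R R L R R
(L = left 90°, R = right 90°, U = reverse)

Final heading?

Answer: Final heading: East

Derivation:
Start: West
  L (left (90° counter-clockwise)) -> South
  R (right (90° clockwise)) -> West
  R (right (90° clockwise)) -> North
  L (left (90° counter-clockwise)) -> West
  R (right (90° clockwise)) -> North
  R (right (90° clockwise)) -> East
Final: East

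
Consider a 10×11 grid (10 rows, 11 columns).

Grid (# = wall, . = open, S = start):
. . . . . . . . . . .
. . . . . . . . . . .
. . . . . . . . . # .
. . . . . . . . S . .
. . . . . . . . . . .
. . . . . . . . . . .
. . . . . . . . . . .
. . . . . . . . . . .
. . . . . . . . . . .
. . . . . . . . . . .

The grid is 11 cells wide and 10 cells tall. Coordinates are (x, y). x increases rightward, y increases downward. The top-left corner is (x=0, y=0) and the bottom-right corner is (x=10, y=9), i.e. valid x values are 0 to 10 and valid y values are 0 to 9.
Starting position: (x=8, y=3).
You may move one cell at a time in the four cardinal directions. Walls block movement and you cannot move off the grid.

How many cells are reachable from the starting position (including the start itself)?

Answer: Reachable cells: 109

Derivation:
BFS flood-fill from (x=8, y=3):
  Distance 0: (x=8, y=3)
  Distance 1: (x=8, y=2), (x=7, y=3), (x=9, y=3), (x=8, y=4)
  Distance 2: (x=8, y=1), (x=7, y=2), (x=6, y=3), (x=10, y=3), (x=7, y=4), (x=9, y=4), (x=8, y=5)
  Distance 3: (x=8, y=0), (x=7, y=1), (x=9, y=1), (x=6, y=2), (x=10, y=2), (x=5, y=3), (x=6, y=4), (x=10, y=4), (x=7, y=5), (x=9, y=5), (x=8, y=6)
  Distance 4: (x=7, y=0), (x=9, y=0), (x=6, y=1), (x=10, y=1), (x=5, y=2), (x=4, y=3), (x=5, y=4), (x=6, y=5), (x=10, y=5), (x=7, y=6), (x=9, y=6), (x=8, y=7)
  Distance 5: (x=6, y=0), (x=10, y=0), (x=5, y=1), (x=4, y=2), (x=3, y=3), (x=4, y=4), (x=5, y=5), (x=6, y=6), (x=10, y=6), (x=7, y=7), (x=9, y=7), (x=8, y=8)
  Distance 6: (x=5, y=0), (x=4, y=1), (x=3, y=2), (x=2, y=3), (x=3, y=4), (x=4, y=5), (x=5, y=6), (x=6, y=7), (x=10, y=7), (x=7, y=8), (x=9, y=8), (x=8, y=9)
  Distance 7: (x=4, y=0), (x=3, y=1), (x=2, y=2), (x=1, y=3), (x=2, y=4), (x=3, y=5), (x=4, y=6), (x=5, y=7), (x=6, y=8), (x=10, y=8), (x=7, y=9), (x=9, y=9)
  Distance 8: (x=3, y=0), (x=2, y=1), (x=1, y=2), (x=0, y=3), (x=1, y=4), (x=2, y=5), (x=3, y=6), (x=4, y=7), (x=5, y=8), (x=6, y=9), (x=10, y=9)
  Distance 9: (x=2, y=0), (x=1, y=1), (x=0, y=2), (x=0, y=4), (x=1, y=5), (x=2, y=6), (x=3, y=7), (x=4, y=8), (x=5, y=9)
  Distance 10: (x=1, y=0), (x=0, y=1), (x=0, y=5), (x=1, y=6), (x=2, y=7), (x=3, y=8), (x=4, y=9)
  Distance 11: (x=0, y=0), (x=0, y=6), (x=1, y=7), (x=2, y=8), (x=3, y=9)
  Distance 12: (x=0, y=7), (x=1, y=8), (x=2, y=9)
  Distance 13: (x=0, y=8), (x=1, y=9)
  Distance 14: (x=0, y=9)
Total reachable: 109 (grid has 109 open cells total)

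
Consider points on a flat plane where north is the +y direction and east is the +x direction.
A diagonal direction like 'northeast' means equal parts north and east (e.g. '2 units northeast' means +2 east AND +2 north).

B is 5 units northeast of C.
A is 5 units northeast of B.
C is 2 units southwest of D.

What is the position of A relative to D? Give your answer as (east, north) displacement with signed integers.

Place D at the origin (east=0, north=0).
  C is 2 units southwest of D: delta (east=-2, north=-2); C at (east=-2, north=-2).
  B is 5 units northeast of C: delta (east=+5, north=+5); B at (east=3, north=3).
  A is 5 units northeast of B: delta (east=+5, north=+5); A at (east=8, north=8).
Therefore A relative to D: (east=8, north=8).

Answer: A is at (east=8, north=8) relative to D.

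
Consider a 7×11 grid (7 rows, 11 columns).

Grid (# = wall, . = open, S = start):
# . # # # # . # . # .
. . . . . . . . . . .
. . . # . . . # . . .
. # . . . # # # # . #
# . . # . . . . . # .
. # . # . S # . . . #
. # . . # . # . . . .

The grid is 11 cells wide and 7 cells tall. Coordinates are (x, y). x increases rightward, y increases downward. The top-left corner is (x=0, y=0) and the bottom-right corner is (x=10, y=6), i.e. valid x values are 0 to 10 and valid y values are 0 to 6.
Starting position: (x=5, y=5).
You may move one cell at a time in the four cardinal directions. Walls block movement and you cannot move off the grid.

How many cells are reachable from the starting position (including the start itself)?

Answer: Reachable cells: 49

Derivation:
BFS flood-fill from (x=5, y=5):
  Distance 0: (x=5, y=5)
  Distance 1: (x=5, y=4), (x=4, y=5), (x=5, y=6)
  Distance 2: (x=4, y=4), (x=6, y=4)
  Distance 3: (x=4, y=3), (x=7, y=4)
  Distance 4: (x=4, y=2), (x=3, y=3), (x=8, y=4), (x=7, y=5)
  Distance 5: (x=4, y=1), (x=5, y=2), (x=2, y=3), (x=8, y=5), (x=7, y=6)
  Distance 6: (x=3, y=1), (x=5, y=1), (x=2, y=2), (x=6, y=2), (x=2, y=4), (x=9, y=5), (x=8, y=6)
  Distance 7: (x=2, y=1), (x=6, y=1), (x=1, y=2), (x=1, y=4), (x=2, y=5), (x=9, y=6)
  Distance 8: (x=6, y=0), (x=1, y=1), (x=7, y=1), (x=0, y=2), (x=2, y=6), (x=10, y=6)
  Distance 9: (x=1, y=0), (x=0, y=1), (x=8, y=1), (x=0, y=3), (x=3, y=6)
  Distance 10: (x=8, y=0), (x=9, y=1), (x=8, y=2)
  Distance 11: (x=10, y=1), (x=9, y=2)
  Distance 12: (x=10, y=0), (x=10, y=2), (x=9, y=3)
Total reachable: 49 (grid has 52 open cells total)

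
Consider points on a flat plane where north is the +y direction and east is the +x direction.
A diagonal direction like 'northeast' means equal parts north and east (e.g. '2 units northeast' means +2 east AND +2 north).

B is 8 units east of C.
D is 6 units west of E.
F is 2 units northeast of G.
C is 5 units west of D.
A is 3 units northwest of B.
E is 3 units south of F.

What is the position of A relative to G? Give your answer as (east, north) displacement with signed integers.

Place G at the origin (east=0, north=0).
  F is 2 units northeast of G: delta (east=+2, north=+2); F at (east=2, north=2).
  E is 3 units south of F: delta (east=+0, north=-3); E at (east=2, north=-1).
  D is 6 units west of E: delta (east=-6, north=+0); D at (east=-4, north=-1).
  C is 5 units west of D: delta (east=-5, north=+0); C at (east=-9, north=-1).
  B is 8 units east of C: delta (east=+8, north=+0); B at (east=-1, north=-1).
  A is 3 units northwest of B: delta (east=-3, north=+3); A at (east=-4, north=2).
Therefore A relative to G: (east=-4, north=2).

Answer: A is at (east=-4, north=2) relative to G.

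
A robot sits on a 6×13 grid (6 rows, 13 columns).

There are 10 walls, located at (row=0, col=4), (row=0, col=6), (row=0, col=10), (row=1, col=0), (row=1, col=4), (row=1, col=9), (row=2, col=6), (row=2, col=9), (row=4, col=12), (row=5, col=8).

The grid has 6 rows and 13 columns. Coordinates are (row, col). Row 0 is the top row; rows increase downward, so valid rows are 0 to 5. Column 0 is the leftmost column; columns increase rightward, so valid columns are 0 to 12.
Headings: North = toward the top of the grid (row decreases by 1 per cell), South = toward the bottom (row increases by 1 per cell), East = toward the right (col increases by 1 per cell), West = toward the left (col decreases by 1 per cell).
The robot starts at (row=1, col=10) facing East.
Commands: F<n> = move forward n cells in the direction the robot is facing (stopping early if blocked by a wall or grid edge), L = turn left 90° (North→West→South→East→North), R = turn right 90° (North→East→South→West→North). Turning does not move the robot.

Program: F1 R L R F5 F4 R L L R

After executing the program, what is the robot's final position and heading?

Start: (row=1, col=10), facing East
  F1: move forward 1, now at (row=1, col=11)
  R: turn right, now facing South
  L: turn left, now facing East
  R: turn right, now facing South
  F5: move forward 4/5 (blocked), now at (row=5, col=11)
  F4: move forward 0/4 (blocked), now at (row=5, col=11)
  R: turn right, now facing West
  L: turn left, now facing South
  L: turn left, now facing East
  R: turn right, now facing South
Final: (row=5, col=11), facing South

Answer: Final position: (row=5, col=11), facing South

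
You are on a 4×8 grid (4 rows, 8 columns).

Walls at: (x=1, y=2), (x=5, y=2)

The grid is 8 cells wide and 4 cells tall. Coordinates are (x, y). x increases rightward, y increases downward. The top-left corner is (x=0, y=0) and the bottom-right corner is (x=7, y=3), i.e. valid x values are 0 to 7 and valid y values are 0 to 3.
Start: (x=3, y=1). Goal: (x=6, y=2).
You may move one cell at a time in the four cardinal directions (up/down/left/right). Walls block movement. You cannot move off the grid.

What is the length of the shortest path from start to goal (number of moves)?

BFS from (x=3, y=1) until reaching (x=6, y=2):
  Distance 0: (x=3, y=1)
  Distance 1: (x=3, y=0), (x=2, y=1), (x=4, y=1), (x=3, y=2)
  Distance 2: (x=2, y=0), (x=4, y=0), (x=1, y=1), (x=5, y=1), (x=2, y=2), (x=4, y=2), (x=3, y=3)
  Distance 3: (x=1, y=0), (x=5, y=0), (x=0, y=1), (x=6, y=1), (x=2, y=3), (x=4, y=3)
  Distance 4: (x=0, y=0), (x=6, y=0), (x=7, y=1), (x=0, y=2), (x=6, y=2), (x=1, y=3), (x=5, y=3)  <- goal reached here
One shortest path (4 moves): (x=3, y=1) -> (x=4, y=1) -> (x=5, y=1) -> (x=6, y=1) -> (x=6, y=2)

Answer: Shortest path length: 4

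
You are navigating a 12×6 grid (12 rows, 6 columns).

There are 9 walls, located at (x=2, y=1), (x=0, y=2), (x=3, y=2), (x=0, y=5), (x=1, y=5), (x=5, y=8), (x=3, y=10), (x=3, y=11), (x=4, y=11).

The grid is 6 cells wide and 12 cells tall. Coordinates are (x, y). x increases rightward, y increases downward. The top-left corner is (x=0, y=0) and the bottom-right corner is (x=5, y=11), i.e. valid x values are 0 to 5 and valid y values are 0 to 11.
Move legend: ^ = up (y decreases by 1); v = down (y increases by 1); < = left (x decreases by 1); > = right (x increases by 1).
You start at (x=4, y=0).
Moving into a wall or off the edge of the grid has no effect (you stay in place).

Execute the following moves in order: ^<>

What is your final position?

Answer: Final position: (x=4, y=0)

Derivation:
Start: (x=4, y=0)
  ^ (up): blocked, stay at (x=4, y=0)
  < (left): (x=4, y=0) -> (x=3, y=0)
  > (right): (x=3, y=0) -> (x=4, y=0)
Final: (x=4, y=0)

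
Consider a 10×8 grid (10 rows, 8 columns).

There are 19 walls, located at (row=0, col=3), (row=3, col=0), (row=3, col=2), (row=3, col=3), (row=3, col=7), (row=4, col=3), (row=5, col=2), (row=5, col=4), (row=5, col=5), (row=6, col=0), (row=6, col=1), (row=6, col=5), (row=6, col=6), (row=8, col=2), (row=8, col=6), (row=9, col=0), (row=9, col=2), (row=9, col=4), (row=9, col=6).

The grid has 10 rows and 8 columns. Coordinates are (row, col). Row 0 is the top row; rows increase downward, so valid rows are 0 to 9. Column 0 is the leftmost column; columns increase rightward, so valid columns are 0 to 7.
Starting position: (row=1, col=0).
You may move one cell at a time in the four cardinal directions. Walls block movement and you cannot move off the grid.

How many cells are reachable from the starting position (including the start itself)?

Answer: Reachable cells: 61

Derivation:
BFS flood-fill from (row=1, col=0):
  Distance 0: (row=1, col=0)
  Distance 1: (row=0, col=0), (row=1, col=1), (row=2, col=0)
  Distance 2: (row=0, col=1), (row=1, col=2), (row=2, col=1)
  Distance 3: (row=0, col=2), (row=1, col=3), (row=2, col=2), (row=3, col=1)
  Distance 4: (row=1, col=4), (row=2, col=3), (row=4, col=1)
  Distance 5: (row=0, col=4), (row=1, col=5), (row=2, col=4), (row=4, col=0), (row=4, col=2), (row=5, col=1)
  Distance 6: (row=0, col=5), (row=1, col=6), (row=2, col=5), (row=3, col=4), (row=5, col=0)
  Distance 7: (row=0, col=6), (row=1, col=7), (row=2, col=6), (row=3, col=5), (row=4, col=4)
  Distance 8: (row=0, col=7), (row=2, col=7), (row=3, col=6), (row=4, col=5)
  Distance 9: (row=4, col=6)
  Distance 10: (row=4, col=7), (row=5, col=6)
  Distance 11: (row=5, col=7)
  Distance 12: (row=6, col=7)
  Distance 13: (row=7, col=7)
  Distance 14: (row=7, col=6), (row=8, col=7)
  Distance 15: (row=7, col=5), (row=9, col=7)
  Distance 16: (row=7, col=4), (row=8, col=5)
  Distance 17: (row=6, col=4), (row=7, col=3), (row=8, col=4), (row=9, col=5)
  Distance 18: (row=6, col=3), (row=7, col=2), (row=8, col=3)
  Distance 19: (row=5, col=3), (row=6, col=2), (row=7, col=1), (row=9, col=3)
  Distance 20: (row=7, col=0), (row=8, col=1)
  Distance 21: (row=8, col=0), (row=9, col=1)
Total reachable: 61 (grid has 61 open cells total)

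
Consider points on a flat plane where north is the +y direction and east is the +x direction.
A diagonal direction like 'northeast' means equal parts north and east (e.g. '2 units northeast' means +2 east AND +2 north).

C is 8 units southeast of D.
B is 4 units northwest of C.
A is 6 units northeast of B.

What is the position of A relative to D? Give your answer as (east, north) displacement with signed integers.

Answer: A is at (east=10, north=2) relative to D.

Derivation:
Place D at the origin (east=0, north=0).
  C is 8 units southeast of D: delta (east=+8, north=-8); C at (east=8, north=-8).
  B is 4 units northwest of C: delta (east=-4, north=+4); B at (east=4, north=-4).
  A is 6 units northeast of B: delta (east=+6, north=+6); A at (east=10, north=2).
Therefore A relative to D: (east=10, north=2).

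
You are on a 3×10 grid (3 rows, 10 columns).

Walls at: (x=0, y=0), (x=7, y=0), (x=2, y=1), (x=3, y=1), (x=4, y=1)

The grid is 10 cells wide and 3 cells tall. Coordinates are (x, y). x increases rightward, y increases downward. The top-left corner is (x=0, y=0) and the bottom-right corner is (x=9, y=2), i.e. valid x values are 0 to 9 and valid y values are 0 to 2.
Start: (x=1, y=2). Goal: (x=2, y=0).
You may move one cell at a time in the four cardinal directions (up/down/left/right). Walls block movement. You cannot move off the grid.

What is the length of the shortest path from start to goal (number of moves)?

BFS from (x=1, y=2) until reaching (x=2, y=0):
  Distance 0: (x=1, y=2)
  Distance 1: (x=1, y=1), (x=0, y=2), (x=2, y=2)
  Distance 2: (x=1, y=0), (x=0, y=1), (x=3, y=2)
  Distance 3: (x=2, y=0), (x=4, y=2)  <- goal reached here
One shortest path (3 moves): (x=1, y=2) -> (x=1, y=1) -> (x=1, y=0) -> (x=2, y=0)

Answer: Shortest path length: 3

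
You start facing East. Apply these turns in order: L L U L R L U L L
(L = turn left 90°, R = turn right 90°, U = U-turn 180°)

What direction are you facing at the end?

Answer: Final heading: North

Derivation:
Start: East
  L (left (90° counter-clockwise)) -> North
  L (left (90° counter-clockwise)) -> West
  U (U-turn (180°)) -> East
  L (left (90° counter-clockwise)) -> North
  R (right (90° clockwise)) -> East
  L (left (90° counter-clockwise)) -> North
  U (U-turn (180°)) -> South
  L (left (90° counter-clockwise)) -> East
  L (left (90° counter-clockwise)) -> North
Final: North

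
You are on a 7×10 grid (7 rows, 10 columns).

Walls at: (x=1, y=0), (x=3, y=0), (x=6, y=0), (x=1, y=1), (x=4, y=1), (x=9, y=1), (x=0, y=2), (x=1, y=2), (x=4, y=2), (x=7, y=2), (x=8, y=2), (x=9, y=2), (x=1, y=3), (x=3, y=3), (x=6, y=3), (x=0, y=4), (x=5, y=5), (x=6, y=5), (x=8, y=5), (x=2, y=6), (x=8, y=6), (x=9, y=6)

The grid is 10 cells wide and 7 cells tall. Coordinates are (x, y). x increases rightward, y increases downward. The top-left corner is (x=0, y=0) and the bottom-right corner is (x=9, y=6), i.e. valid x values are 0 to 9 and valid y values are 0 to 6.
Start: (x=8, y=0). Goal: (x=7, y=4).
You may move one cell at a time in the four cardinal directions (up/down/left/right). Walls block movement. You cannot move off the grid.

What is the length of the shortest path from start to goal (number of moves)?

BFS from (x=8, y=0) until reaching (x=7, y=4):
  Distance 0: (x=8, y=0)
  Distance 1: (x=7, y=0), (x=9, y=0), (x=8, y=1)
  Distance 2: (x=7, y=1)
  Distance 3: (x=6, y=1)
  Distance 4: (x=5, y=1), (x=6, y=2)
  Distance 5: (x=5, y=0), (x=5, y=2)
  Distance 6: (x=4, y=0), (x=5, y=3)
  Distance 7: (x=4, y=3), (x=5, y=4)
  Distance 8: (x=4, y=4), (x=6, y=4)
  Distance 9: (x=3, y=4), (x=7, y=4), (x=4, y=5)  <- goal reached here
One shortest path (9 moves): (x=8, y=0) -> (x=7, y=0) -> (x=7, y=1) -> (x=6, y=1) -> (x=5, y=1) -> (x=5, y=2) -> (x=5, y=3) -> (x=5, y=4) -> (x=6, y=4) -> (x=7, y=4)

Answer: Shortest path length: 9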